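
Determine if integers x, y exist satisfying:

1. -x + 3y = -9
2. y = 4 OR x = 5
Yes

Take x = 21, y = 4. Substituting into each constraint:
  (1) (-21) + 3(4) = -9 ✓
  (2) y = 4, target 4 ✓ (first branch holds)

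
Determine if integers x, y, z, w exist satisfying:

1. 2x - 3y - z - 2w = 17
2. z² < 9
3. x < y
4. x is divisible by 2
Yes

Take x = 0, y = 1, z = 0, w = -10. Substituting into each constraint:
  (1) 2(0) - 3(1) + 0 - 2(-10) = 17 ✓
  (2) z² = (0)² = 0, and 0 < 9 ✓
  (3) 0 < 1 ✓
  (4) 0 = 2 × 0, remainder 0 ✓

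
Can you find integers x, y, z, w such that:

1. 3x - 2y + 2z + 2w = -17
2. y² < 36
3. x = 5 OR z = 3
Yes

Take x = 1, y = 0, z = 3, w = -13. Substituting into each constraint:
  (1) 3(1) - 2(0) + 2(3) + 2(-13) = -17 ✓
  (2) y² = (0)² = 0, and 0 < 36 ✓
  (3) z = 3, target 3 ✓ (second branch holds)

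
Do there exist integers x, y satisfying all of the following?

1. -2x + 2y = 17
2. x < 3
No

Even the single constraint (-2x + 2y = 17) is infeasible over the integers.

  - -2x + 2y = 17: every term on the left is divisible by 2, so the LHS ≡ 0 (mod 2), but the RHS 17 is not — no integer solution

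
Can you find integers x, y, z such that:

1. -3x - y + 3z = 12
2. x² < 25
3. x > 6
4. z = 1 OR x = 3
No

A contradictory subset is {x² < 25, x > 6}. No integer assignment can satisfy these jointly:

  - x² < 25: restricts x to |x| ≤ 4
  - x > 6: bounds one variable relative to a constant

Direct contradiction: the bounds on x require x ≥ 7 and x ≤ 4 simultaneously, which is empty.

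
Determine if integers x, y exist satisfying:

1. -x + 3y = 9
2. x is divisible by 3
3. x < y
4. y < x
No

A contradictory subset is {x < y, y < x}. No integer assignment can satisfy these jointly:

  - x < y: bounds one variable relative to another variable
  - y < x: bounds one variable relative to another variable

Direct contradiction: y > x and x > y cannot both hold.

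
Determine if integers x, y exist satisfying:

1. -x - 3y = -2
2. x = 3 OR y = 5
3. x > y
No

The full constraint system is jointly infeasible over the integers. Each constraint and what it forces:

  - -x - 3y = -2: is a linear equation tying the variables together
  - x = 3 OR y = 5: forces a choice: either x = 3 or y = 5
  - x > y: bounds one variable relative to another variable

Split on the disjunction (x = 3 OR y = 5):
  • If x = 3: with x = 3, every remaining term of the linear equation is divisible by 3, so the left side is ≡ 0 (mod 3); but the right side 1 ≡ 1 (mod 3). No integers can satisfy it.
  • If y = 5: the equation forces x = -13, giving (y, x) = (5, -13), which violates x > y.
Both branches are infeasible, so the system has no integer solution.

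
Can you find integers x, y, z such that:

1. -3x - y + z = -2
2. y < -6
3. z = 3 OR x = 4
Yes

Take x = 4, y = -7, z = 3. Substituting into each constraint:
  (1) -3(4) + 7 + 3 = -2 ✓
  (2) -7 < -6 ✓
  (3) z = 3, target 3 ✓ (first branch holds)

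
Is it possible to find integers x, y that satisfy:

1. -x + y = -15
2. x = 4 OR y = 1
Yes

Take x = 16, y = 1. Substituting into each constraint:
  (1) (-16) + 1 = -15 ✓
  (2) y = 1, target 1 ✓ (second branch holds)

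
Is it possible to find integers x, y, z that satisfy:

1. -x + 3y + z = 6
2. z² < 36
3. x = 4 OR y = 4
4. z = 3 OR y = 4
Yes

Take x = 3, y = 4, z = -3. Substituting into each constraint:
  (1) (-3) + 3(4) + (-3) = 6 ✓
  (2) z² = (-3)² = 9, and 9 < 36 ✓
  (3) y = 4, target 4 ✓ (second branch holds)
  (4) y = 4, target 4 ✓ (second branch holds)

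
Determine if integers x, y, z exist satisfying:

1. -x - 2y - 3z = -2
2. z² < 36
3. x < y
Yes

Take x = -1, y = 0, z = 1. Substituting into each constraint:
  (1) 1 - 2(0) - 3(1) = -2 ✓
  (2) z² = (1)² = 1, and 1 < 36 ✓
  (3) -1 < 0 ✓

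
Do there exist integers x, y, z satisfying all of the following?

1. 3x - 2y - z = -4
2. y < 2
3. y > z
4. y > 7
No

A contradictory subset is {y < 2, y > 7}. No integer assignment can satisfy these jointly:

  - y < 2: bounds one variable relative to a constant
  - y > 7: bounds one variable relative to a constant

Direct contradiction: the bounds on y require y ≥ 8 and y ≤ 1 simultaneously, which is empty.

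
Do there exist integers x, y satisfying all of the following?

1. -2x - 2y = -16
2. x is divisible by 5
Yes

Take x = 0, y = 8. Substituting into each constraint:
  (1) -2(0) - 2(8) = -16 ✓
  (2) 0 = 5 × 0, remainder 0 ✓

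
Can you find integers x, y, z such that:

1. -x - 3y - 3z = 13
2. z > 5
Yes

Take x = 2, y = -11, z = 6. Substituting into each constraint:
  (1) (-2) - 3(-11) - 3(6) = 13 ✓
  (2) 6 > 5 ✓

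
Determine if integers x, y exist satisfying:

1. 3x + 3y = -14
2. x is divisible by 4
No

Even the single constraint (3x + 3y = -14) is infeasible over the integers.

  - 3x + 3y = -14: every term on the left is divisible by 3, so the LHS ≡ 0 (mod 3), but the RHS -14 is not — no integer solution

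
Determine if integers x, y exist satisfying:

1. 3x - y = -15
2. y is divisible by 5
Yes

Take x = -5, y = 0. Substituting into each constraint:
  (1) 3(-5) + 0 = -15 ✓
  (2) 0 = 5 × 0, remainder 0 ✓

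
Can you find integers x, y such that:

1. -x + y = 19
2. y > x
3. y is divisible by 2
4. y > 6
Yes

Take x = -11, y = 8. Substituting into each constraint:
  (1) 11 + 8 = 19 ✓
  (2) 8 > -11 ✓
  (3) 8 = 2 × 4, remainder 0 ✓
  (4) 8 > 6 ✓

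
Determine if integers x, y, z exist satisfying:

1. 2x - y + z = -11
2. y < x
Yes

Take x = 1, y = 0, z = -13. Substituting into each constraint:
  (1) 2(1) + 0 + (-13) = -11 ✓
  (2) 0 < 1 ✓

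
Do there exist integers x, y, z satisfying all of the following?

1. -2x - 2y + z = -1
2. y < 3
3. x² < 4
Yes

Take x = 0, y = 1, z = 1. Substituting into each constraint:
  (1) -2(0) - 2(1) + 1 = -1 ✓
  (2) 1 < 3 ✓
  (3) x² = (0)² = 0, and 0 < 4 ✓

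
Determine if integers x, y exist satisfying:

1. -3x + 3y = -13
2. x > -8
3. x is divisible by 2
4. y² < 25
No

Even the single constraint (-3x + 3y = -13) is infeasible over the integers.

  - -3x + 3y = -13: every term on the left is divisible by 3, so the LHS ≡ 0 (mod 3), but the RHS -13 is not — no integer solution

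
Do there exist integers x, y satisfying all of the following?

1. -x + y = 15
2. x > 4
Yes

Take x = 5, y = 20. Substituting into each constraint:
  (1) (-5) + 20 = 15 ✓
  (2) 5 > 4 ✓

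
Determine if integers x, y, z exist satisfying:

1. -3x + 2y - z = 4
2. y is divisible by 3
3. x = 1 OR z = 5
Yes

Take x = -3, y = 0, z = 5. Substituting into each constraint:
  (1) -3(-3) + 2(0) + (-5) = 4 ✓
  (2) 0 = 3 × 0, remainder 0 ✓
  (3) z = 5, target 5 ✓ (second branch holds)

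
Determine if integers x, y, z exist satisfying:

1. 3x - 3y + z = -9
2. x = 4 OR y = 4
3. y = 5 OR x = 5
Yes

Take x = 4, y = 5, z = -6. Substituting into each constraint:
  (1) 3(4) - 3(5) + (-6) = -9 ✓
  (2) x = 4, target 4 ✓ (first branch holds)
  (3) y = 5, target 5 ✓ (first branch holds)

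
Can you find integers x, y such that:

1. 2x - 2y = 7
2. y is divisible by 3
No

Even the single constraint (2x - 2y = 7) is infeasible over the integers.

  - 2x - 2y = 7: every term on the left is divisible by 2, so the LHS ≡ 0 (mod 2), but the RHS 7 is not — no integer solution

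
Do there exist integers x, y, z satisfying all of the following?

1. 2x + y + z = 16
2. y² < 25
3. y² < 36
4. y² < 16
Yes

Take x = 0, y = 0, z = 16. Substituting into each constraint:
  (1) 2(0) + 0 + 16 = 16 ✓
  (2) y² = (0)² = 0, and 0 < 25 ✓
  (3) y² = (0)² = 0, and 0 < 36 ✓
  (4) y² = (0)² = 0, and 0 < 16 ✓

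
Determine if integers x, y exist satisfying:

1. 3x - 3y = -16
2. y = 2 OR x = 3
No

Even the single constraint (3x - 3y = -16) is infeasible over the integers.

  - 3x - 3y = -16: every term on the left is divisible by 3, so the LHS ≡ 0 (mod 3), but the RHS -16 is not — no integer solution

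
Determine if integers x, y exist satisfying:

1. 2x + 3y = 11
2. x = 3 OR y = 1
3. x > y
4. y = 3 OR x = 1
No

A contradictory subset is {2x + 3y = 11, x > y, y = 3 OR x = 1}. No integer assignment can satisfy these jointly:

  - 2x + 3y = 11: is a linear equation tying the variables together
  - x > y: bounds one variable relative to another variable
  - y = 3 OR x = 1: forces a choice: either y = 3 or x = 1

Split on the disjunction (y = 3 OR x = 1):
  • If y = 3: the equation forces x = 1, giving (y, x) = (3, 1), which violates x > y.
  • If x = 1: the equation forces y = 3, giving (x, y) = (1, 3), which violates x > y.
Both branches are infeasible, so the system has no integer solution.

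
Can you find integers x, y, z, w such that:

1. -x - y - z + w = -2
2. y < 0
Yes

Take x = 0, y = -1, z = 3, w = 0. Substituting into each constraint:
  (1) 0 + 1 + (-3) + 0 = -2 ✓
  (2) -1 < 0 ✓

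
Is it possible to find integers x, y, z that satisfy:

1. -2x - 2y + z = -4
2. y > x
Yes

Take x = 0, y = 1, z = -2. Substituting into each constraint:
  (1) -2(0) - 2(1) + (-2) = -4 ✓
  (2) 1 > 0 ✓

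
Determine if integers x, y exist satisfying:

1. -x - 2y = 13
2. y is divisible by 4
Yes

Take x = -13, y = 0. Substituting into each constraint:
  (1) 13 - 2(0) = 13 ✓
  (2) 0 = 4 × 0, remainder 0 ✓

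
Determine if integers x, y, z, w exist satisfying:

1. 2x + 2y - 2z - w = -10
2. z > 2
Yes

Take x = -2, y = 0, z = 3, w = 0. Substituting into each constraint:
  (1) 2(-2) + 2(0) - 2(3) + 0 = -10 ✓
  (2) 3 > 2 ✓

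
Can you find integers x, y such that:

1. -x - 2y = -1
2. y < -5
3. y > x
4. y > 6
No

A contradictory subset is {y < -5, y > 6}. No integer assignment can satisfy these jointly:

  - y < -5: bounds one variable relative to a constant
  - y > 6: bounds one variable relative to a constant

Direct contradiction: the bounds on y require y ≥ 7 and y ≤ -6 simultaneously, which is empty.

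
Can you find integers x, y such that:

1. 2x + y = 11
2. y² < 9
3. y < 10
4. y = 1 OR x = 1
Yes

Take x = 5, y = 1. Substituting into each constraint:
  (1) 2(5) + 1 = 11 ✓
  (2) y² = (1)² = 1, and 1 < 9 ✓
  (3) 1 < 10 ✓
  (4) y = 1, target 1 ✓ (first branch holds)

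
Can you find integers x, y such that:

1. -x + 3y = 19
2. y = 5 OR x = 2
Yes

Take x = -4, y = 5. Substituting into each constraint:
  (1) 4 + 3(5) = 19 ✓
  (2) y = 5, target 5 ✓ (first branch holds)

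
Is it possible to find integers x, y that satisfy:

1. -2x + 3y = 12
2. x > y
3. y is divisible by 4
Yes

Take x = 18, y = 16. Substituting into each constraint:
  (1) -2(18) + 3(16) = 12 ✓
  (2) 18 > 16 ✓
  (3) 16 = 4 × 4, remainder 0 ✓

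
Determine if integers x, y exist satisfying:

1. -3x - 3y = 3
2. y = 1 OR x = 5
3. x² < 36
Yes

Take x = -2, y = 1. Substituting into each constraint:
  (1) -3(-2) - 3(1) = 3 ✓
  (2) y = 1, target 1 ✓ (first branch holds)
  (3) x² = (-2)² = 4, and 4 < 36 ✓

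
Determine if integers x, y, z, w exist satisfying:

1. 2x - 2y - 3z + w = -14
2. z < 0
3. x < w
Yes

Take x = 0, y = 9, z = -1, w = 1. Substituting into each constraint:
  (1) 2(0) - 2(9) - 3(-1) + 1 = -14 ✓
  (2) -1 < 0 ✓
  (3) 0 < 1 ✓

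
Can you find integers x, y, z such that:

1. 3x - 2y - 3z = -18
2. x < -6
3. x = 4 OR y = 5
No

The full constraint system is jointly infeasible over the integers. Each constraint and what it forces:

  - 3x - 2y - 3z = -18: is a linear equation tying the variables together
  - x < -6: bounds one variable relative to a constant
  - x = 4 OR y = 5: forces a choice: either x = 4 or y = 5

Split on the disjunction (x = 4 OR y = 5):
  • If x = 4: this contradicts the bound x ≤ -7.
  • If y = 5: with y = 5, every remaining term of the linear equation is divisible by 3, so the left side is ≡ 0 (mod 3); but the right side -8 ≡ 1 (mod 3). No integers can satisfy it.
Both branches are infeasible, so the system has no integer solution.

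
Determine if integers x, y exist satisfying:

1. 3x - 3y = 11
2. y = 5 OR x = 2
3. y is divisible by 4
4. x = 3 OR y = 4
No

Even the single constraint (3x - 3y = 11) is infeasible over the integers.

  - 3x - 3y = 11: every term on the left is divisible by 3, so the LHS ≡ 0 (mod 3), but the RHS 11 is not — no integer solution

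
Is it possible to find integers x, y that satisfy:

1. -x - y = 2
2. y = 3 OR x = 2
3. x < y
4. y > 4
No

A contradictory subset is {-x - y = 2, y = 3 OR x = 2, y > 4}. No integer assignment can satisfy these jointly:

  - -x - y = 2: is a linear equation tying the variables together
  - y = 3 OR x = 2: forces a choice: either y = 3 or x = 2
  - y > 4: bounds one variable relative to a constant

Split on the disjunction (y = 3 OR x = 2):
  • If y = 3: this contradicts the bound y ≥ 5.
  • If x = 2: the equation forces y = -4, which contradicts the bound y ≥ 5.
Both branches are infeasible, so the system has no integer solution.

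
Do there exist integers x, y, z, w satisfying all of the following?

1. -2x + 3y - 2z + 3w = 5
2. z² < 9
Yes

Take x = -1, y = 0, z = 0, w = 1. Substituting into each constraint:
  (1) -2(-1) + 3(0) - 2(0) + 3(1) = 5 ✓
  (2) z² = (0)² = 0, and 0 < 9 ✓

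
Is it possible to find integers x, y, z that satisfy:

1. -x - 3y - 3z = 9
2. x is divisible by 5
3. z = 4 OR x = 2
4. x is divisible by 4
Yes

Take x = 0, y = -7, z = 4. Substituting into each constraint:
  (1) 0 - 3(-7) - 3(4) = 9 ✓
  (2) 0 = 5 × 0, remainder 0 ✓
  (3) z = 4, target 4 ✓ (first branch holds)
  (4) 0 = 4 × 0, remainder 0 ✓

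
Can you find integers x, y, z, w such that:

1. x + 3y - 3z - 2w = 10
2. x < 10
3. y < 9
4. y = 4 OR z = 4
Yes

Take x = 9, y = 3, z = 4, w = -2. Substituting into each constraint:
  (1) 9 + 3(3) - 3(4) - 2(-2) = 10 ✓
  (2) 9 < 10 ✓
  (3) 3 < 9 ✓
  (4) z = 4, target 4 ✓ (second branch holds)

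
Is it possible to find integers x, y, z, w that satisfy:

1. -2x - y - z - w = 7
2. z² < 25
Yes

Take x = 0, y = -7, z = 0, w = 0. Substituting into each constraint:
  (1) -2(0) + 7 + 0 + 0 = 7 ✓
  (2) z² = (0)² = 0, and 0 < 25 ✓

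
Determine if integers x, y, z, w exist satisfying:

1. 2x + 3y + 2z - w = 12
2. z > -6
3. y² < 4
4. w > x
Yes

Take x = -1, y = 0, z = 7, w = 0. Substituting into each constraint:
  (1) 2(-1) + 3(0) + 2(7) + 0 = 12 ✓
  (2) 7 > -6 ✓
  (3) y² = (0)² = 0, and 0 < 4 ✓
  (4) 0 > -1 ✓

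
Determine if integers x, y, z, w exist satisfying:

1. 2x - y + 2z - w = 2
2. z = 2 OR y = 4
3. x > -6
Yes

Take x = 0, y = 4, z = 0, w = -6. Substituting into each constraint:
  (1) 2(0) + (-4) + 2(0) + 6 = 2 ✓
  (2) y = 4, target 4 ✓ (second branch holds)
  (3) 0 > -6 ✓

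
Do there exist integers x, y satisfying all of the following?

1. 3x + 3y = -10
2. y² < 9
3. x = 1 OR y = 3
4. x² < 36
No

Even the single constraint (3x + 3y = -10) is infeasible over the integers.

  - 3x + 3y = -10: every term on the left is divisible by 3, so the LHS ≡ 0 (mod 3), but the RHS -10 is not — no integer solution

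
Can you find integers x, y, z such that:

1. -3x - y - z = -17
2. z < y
Yes

Take x = 6, y = 0, z = -1. Substituting into each constraint:
  (1) -3(6) + 0 + 1 = -17 ✓
  (2) -1 < 0 ✓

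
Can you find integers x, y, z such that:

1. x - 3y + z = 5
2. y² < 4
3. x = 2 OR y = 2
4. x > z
Yes

Take x = 2, y = -1, z = 0. Substituting into each constraint:
  (1) 2 - 3(-1) + 0 = 5 ✓
  (2) y² = (-1)² = 1, and 1 < 4 ✓
  (3) x = 2, target 2 ✓ (first branch holds)
  (4) 2 > 0 ✓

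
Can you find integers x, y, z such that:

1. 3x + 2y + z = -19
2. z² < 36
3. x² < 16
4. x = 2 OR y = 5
Yes

Take x = 2, y = -13, z = 1. Substituting into each constraint:
  (1) 3(2) + 2(-13) + 1 = -19 ✓
  (2) z² = (1)² = 1, and 1 < 36 ✓
  (3) x² = (2)² = 4, and 4 < 16 ✓
  (4) x = 2, target 2 ✓ (first branch holds)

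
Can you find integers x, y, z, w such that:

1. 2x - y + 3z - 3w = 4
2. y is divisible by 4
Yes

Take x = 2, y = 0, z = 0, w = 0. Substituting into each constraint:
  (1) 2(2) + 0 + 3(0) - 3(0) = 4 ✓
  (2) 0 = 4 × 0, remainder 0 ✓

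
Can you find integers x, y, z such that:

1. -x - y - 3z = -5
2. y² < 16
Yes

Take x = 5, y = 0, z = 0. Substituting into each constraint:
  (1) (-5) + 0 - 3(0) = -5 ✓
  (2) y² = (0)² = 0, and 0 < 16 ✓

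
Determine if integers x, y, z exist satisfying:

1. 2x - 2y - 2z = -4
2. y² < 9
Yes

Take x = 0, y = 2, z = 0. Substituting into each constraint:
  (1) 2(0) - 2(2) - 2(0) = -4 ✓
  (2) y² = (2)² = 4, and 4 < 9 ✓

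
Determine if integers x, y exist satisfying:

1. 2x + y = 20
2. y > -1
Yes

Take x = 10, y = 0. Substituting into each constraint:
  (1) 2(10) + 0 = 20 ✓
  (2) 0 > -1 ✓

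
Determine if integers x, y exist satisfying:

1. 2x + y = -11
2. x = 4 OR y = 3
Yes

Take x = -7, y = 3. Substituting into each constraint:
  (1) 2(-7) + 3 = -11 ✓
  (2) y = 3, target 3 ✓ (second branch holds)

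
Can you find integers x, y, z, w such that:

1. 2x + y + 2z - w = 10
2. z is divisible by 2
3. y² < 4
Yes

Take x = 0, y = 0, z = 0, w = -10. Substituting into each constraint:
  (1) 2(0) + 0 + 2(0) + 10 = 10 ✓
  (2) 0 = 2 × 0, remainder 0 ✓
  (3) y² = (0)² = 0, and 0 < 4 ✓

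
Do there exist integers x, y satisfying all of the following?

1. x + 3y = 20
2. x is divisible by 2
Yes

Take x = 2, y = 6. Substituting into each constraint:
  (1) 2 + 3(6) = 20 ✓
  (2) 2 = 2 × 1, remainder 0 ✓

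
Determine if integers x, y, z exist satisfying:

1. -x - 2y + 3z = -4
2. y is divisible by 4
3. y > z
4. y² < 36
Yes

Take x = 1, y = 0, z = -1. Substituting into each constraint:
  (1) (-1) - 2(0) + 3(-1) = -4 ✓
  (2) 0 = 4 × 0, remainder 0 ✓
  (3) 0 > -1 ✓
  (4) y² = (0)² = 0, and 0 < 36 ✓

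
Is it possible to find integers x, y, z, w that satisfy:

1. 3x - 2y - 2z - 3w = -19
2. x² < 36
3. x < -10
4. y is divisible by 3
No

A contradictory subset is {x² < 36, x < -10}. No integer assignment can satisfy these jointly:

  - x² < 36: restricts x to |x| ≤ 5
  - x < -10: bounds one variable relative to a constant

Direct contradiction: the bounds on x require x ≥ -5 and x ≤ -11 simultaneously, which is empty.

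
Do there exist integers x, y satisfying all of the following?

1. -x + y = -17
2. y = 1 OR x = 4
Yes

Take x = 18, y = 1. Substituting into each constraint:
  (1) (-18) + 1 = -17 ✓
  (2) y = 1, target 1 ✓ (first branch holds)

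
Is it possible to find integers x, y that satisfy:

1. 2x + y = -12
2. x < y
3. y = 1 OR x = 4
No

The full constraint system is jointly infeasible over the integers. Each constraint and what it forces:

  - 2x + y = -12: is a linear equation tying the variables together
  - x < y: bounds one variable relative to another variable
  - y = 1 OR x = 4: forces a choice: either y = 1 or x = 4

Split on the disjunction (y = 1 OR x = 4):
  • If y = 1: with y = 1, every remaining term of the linear equation is divisible by 2, so the left side is ≡ 0 (mod 2); but the right side -13 ≡ 1 (mod 2). No integers can satisfy it.
  • If x = 4: the equation forces y = -20, giving (x, y) = (4, -20), which violates y > x.
Both branches are infeasible, so the system has no integer solution.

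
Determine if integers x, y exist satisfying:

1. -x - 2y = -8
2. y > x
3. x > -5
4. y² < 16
Yes

Take x = 2, y = 3. Substituting into each constraint:
  (1) (-2) - 2(3) = -8 ✓
  (2) 3 > 2 ✓
  (3) 2 > -5 ✓
  (4) y² = (3)² = 9, and 9 < 16 ✓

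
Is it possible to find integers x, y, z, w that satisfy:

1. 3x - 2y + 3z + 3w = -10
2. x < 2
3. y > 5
Yes

Take x = 0, y = 8, z = 0, w = 2. Substituting into each constraint:
  (1) 3(0) - 2(8) + 3(0) + 3(2) = -10 ✓
  (2) 0 < 2 ✓
  (3) 8 > 5 ✓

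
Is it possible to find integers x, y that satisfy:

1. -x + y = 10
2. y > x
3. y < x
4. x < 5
No

A contradictory subset is {y > x, y < x}. No integer assignment can satisfy these jointly:

  - y > x: bounds one variable relative to another variable
  - y < x: bounds one variable relative to another variable

Direct contradiction: y > x and x > y cannot both hold.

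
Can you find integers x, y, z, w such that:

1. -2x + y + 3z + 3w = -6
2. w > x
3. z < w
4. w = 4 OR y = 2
Yes

Take x = -2, y = 2, z = -4, w = 0. Substituting into each constraint:
  (1) -2(-2) + 2 + 3(-4) + 3(0) = -6 ✓
  (2) 0 > -2 ✓
  (3) -4 < 0 ✓
  (4) y = 2, target 2 ✓ (second branch holds)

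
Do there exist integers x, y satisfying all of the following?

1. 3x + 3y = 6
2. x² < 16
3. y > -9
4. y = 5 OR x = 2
Yes

Take x = 2, y = 0. Substituting into each constraint:
  (1) 3(2) + 3(0) = 6 ✓
  (2) x² = (2)² = 4, and 4 < 16 ✓
  (3) 0 > -9 ✓
  (4) x = 2, target 2 ✓ (second branch holds)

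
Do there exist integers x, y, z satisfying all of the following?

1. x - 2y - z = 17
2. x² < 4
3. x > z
Yes

Take x = 1, y = -8, z = 0. Substituting into each constraint:
  (1) 1 - 2(-8) + 0 = 17 ✓
  (2) x² = (1)² = 1, and 1 < 4 ✓
  (3) 1 > 0 ✓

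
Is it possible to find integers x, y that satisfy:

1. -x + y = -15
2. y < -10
Yes

Take x = 0, y = -15. Substituting into each constraint:
  (1) 0 + (-15) = -15 ✓
  (2) -15 < -10 ✓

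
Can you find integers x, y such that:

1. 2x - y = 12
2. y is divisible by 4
Yes

Take x = 6, y = 0. Substituting into each constraint:
  (1) 2(6) + 0 = 12 ✓
  (2) 0 = 4 × 0, remainder 0 ✓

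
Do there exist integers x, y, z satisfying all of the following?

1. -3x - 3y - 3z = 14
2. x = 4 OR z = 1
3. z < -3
No

Even the single constraint (-3x - 3y - 3z = 14) is infeasible over the integers.

  - -3x - 3y - 3z = 14: every term on the left is divisible by 3, so the LHS ≡ 0 (mod 3), but the RHS 14 is not — no integer solution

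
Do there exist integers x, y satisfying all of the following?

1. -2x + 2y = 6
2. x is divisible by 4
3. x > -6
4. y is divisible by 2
No

A contradictory subset is {-2x + 2y = 6, x is divisible by 4, y is divisible by 2}. No integer assignment can satisfy these jointly:

  - -2x + 2y = 6: is a linear equation tying the variables together
  - x is divisible by 4: restricts x to multiples of 4
  - y is divisible by 2: restricts y to multiples of 2

Modular obstruction: writing x = 4x' and writing y = 2y', every remaining term of the linear equation is divisible by 4, so the left side is ≡ 0 (mod 4); but the right side 6 ≡ 2 (mod 4). No integers can satisfy it.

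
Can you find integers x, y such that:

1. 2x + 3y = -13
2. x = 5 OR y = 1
Yes

Take x = -8, y = 1. Substituting into each constraint:
  (1) 2(-8) + 3(1) = -13 ✓
  (2) y = 1, target 1 ✓ (second branch holds)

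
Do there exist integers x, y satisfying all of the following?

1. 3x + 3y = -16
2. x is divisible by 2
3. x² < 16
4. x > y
No

Even the single constraint (3x + 3y = -16) is infeasible over the integers.

  - 3x + 3y = -16: every term on the left is divisible by 3, so the LHS ≡ 0 (mod 3), but the RHS -16 is not — no integer solution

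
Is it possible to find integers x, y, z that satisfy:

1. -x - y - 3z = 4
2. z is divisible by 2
Yes

Take x = 0, y = -4, z = 0. Substituting into each constraint:
  (1) 0 + 4 - 3(0) = 4 ✓
  (2) 0 = 2 × 0, remainder 0 ✓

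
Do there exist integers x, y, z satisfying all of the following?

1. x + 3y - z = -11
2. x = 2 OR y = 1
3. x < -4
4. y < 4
Yes

Take x = -5, y = 1, z = 9. Substituting into each constraint:
  (1) (-5) + 3(1) + (-9) = -11 ✓
  (2) y = 1, target 1 ✓ (second branch holds)
  (3) -5 < -4 ✓
  (4) 1 < 4 ✓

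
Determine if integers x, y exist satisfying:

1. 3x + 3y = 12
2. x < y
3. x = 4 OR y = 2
No

The full constraint system is jointly infeasible over the integers. Each constraint and what it forces:

  - 3x + 3y = 12: is a linear equation tying the variables together
  - x < y: bounds one variable relative to another variable
  - x = 4 OR y = 2: forces a choice: either x = 4 or y = 2

Split on the disjunction (x = 4 OR y = 2):
  • If x = 4: the equation forces y = 0, giving (x, y) = (4, 0), which violates y > x.
  • If y = 2: the equation forces x = 2, giving (y, x) = (2, 2), which violates y > x.
Both branches are infeasible, so the system has no integer solution.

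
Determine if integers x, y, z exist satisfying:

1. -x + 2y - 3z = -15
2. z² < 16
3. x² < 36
Yes

Take x = 1, y = -7, z = 0. Substituting into each constraint:
  (1) (-1) + 2(-7) - 3(0) = -15 ✓
  (2) z² = (0)² = 0, and 0 < 16 ✓
  (3) x² = (1)² = 1, and 1 < 36 ✓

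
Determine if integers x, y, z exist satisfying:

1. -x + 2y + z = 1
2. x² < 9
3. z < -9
Yes

Take x = 0, y = 6, z = -11. Substituting into each constraint:
  (1) 0 + 2(6) + (-11) = 1 ✓
  (2) x² = (0)² = 0, and 0 < 9 ✓
  (3) -11 < -9 ✓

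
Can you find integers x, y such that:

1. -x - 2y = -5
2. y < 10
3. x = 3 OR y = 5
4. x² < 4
No

A contradictory subset is {-x - 2y = -5, x = 3 OR y = 5, x² < 4}. No integer assignment can satisfy these jointly:

  - -x - 2y = -5: is a linear equation tying the variables together
  - x = 3 OR y = 5: forces a choice: either x = 3 or y = 5
  - x² < 4: restricts x to |x| ≤ 1

Split on the disjunction (x = 3 OR y = 5):
  • If x = 3: this contradicts x² < 4, which requires |x| ≤ 1.
  • If y = 5: the equation forces x = -5, but x² < 4 requires |x| ≤ 1.
Both branches are infeasible, so the system has no integer solution.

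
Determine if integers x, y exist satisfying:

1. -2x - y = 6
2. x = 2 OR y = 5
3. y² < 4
No

The full constraint system is jointly infeasible over the integers. Each constraint and what it forces:

  - -2x - y = 6: is a linear equation tying the variables together
  - x = 2 OR y = 5: forces a choice: either x = 2 or y = 5
  - y² < 4: restricts y to |y| ≤ 1

Split on the disjunction (x = 2 OR y = 5):
  • If x = 2: the equation forces y = -10, but y² < 4 requires |y| ≤ 1.
  • If y = 5: this contradicts y² < 4, which requires |y| ≤ 1.
Both branches are infeasible, so the system has no integer solution.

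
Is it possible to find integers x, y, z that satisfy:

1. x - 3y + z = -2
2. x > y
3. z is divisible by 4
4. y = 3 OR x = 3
Yes

Take x = 3, y = -1, z = -8. Substituting into each constraint:
  (1) 3 - 3(-1) + (-8) = -2 ✓
  (2) 3 > -1 ✓
  (3) -8 = 4 × -2, remainder 0 ✓
  (4) x = 3, target 3 ✓ (second branch holds)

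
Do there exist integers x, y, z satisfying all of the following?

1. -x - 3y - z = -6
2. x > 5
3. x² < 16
No

A contradictory subset is {x > 5, x² < 16}. No integer assignment can satisfy these jointly:

  - x > 5: bounds one variable relative to a constant
  - x² < 16: restricts x to |x| ≤ 3

Direct contradiction: the bounds on x require x ≥ 6 and x ≤ 3 simultaneously, which is empty.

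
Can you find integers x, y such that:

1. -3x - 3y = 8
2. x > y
No

Even the single constraint (-3x - 3y = 8) is infeasible over the integers.

  - -3x - 3y = 8: every term on the left is divisible by 3, so the LHS ≡ 0 (mod 3), but the RHS 8 is not — no integer solution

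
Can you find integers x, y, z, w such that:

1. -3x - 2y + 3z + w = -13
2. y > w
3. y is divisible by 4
Yes

Take x = 0, y = 0, z = -4, w = -1. Substituting into each constraint:
  (1) -3(0) - 2(0) + 3(-4) + (-1) = -13 ✓
  (2) 0 > -1 ✓
  (3) 0 = 4 × 0, remainder 0 ✓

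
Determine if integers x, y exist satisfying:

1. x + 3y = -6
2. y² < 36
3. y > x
Yes

Take x = -3, y = -1. Substituting into each constraint:
  (1) (-3) + 3(-1) = -6 ✓
  (2) y² = (-1)² = 1, and 1 < 36 ✓
  (3) -1 > -3 ✓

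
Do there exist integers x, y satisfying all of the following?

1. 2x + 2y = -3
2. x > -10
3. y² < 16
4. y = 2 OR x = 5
No

Even the single constraint (2x + 2y = -3) is infeasible over the integers.

  - 2x + 2y = -3: every term on the left is divisible by 2, so the LHS ≡ 0 (mod 2), but the RHS -3 is not — no integer solution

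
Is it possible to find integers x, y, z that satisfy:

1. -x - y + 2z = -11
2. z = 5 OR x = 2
Yes

Take x = 21, y = 0, z = 5. Substituting into each constraint:
  (1) (-21) + 0 + 2(5) = -11 ✓
  (2) z = 5, target 5 ✓ (first branch holds)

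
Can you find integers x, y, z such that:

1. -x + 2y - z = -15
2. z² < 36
Yes

Take x = 15, y = 0, z = 0. Substituting into each constraint:
  (1) (-15) + 2(0) + 0 = -15 ✓
  (2) z² = (0)² = 0, and 0 < 36 ✓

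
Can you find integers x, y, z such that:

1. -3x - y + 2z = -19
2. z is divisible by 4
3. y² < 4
Yes

Take x = 6, y = 1, z = 0. Substituting into each constraint:
  (1) -3(6) + (-1) + 2(0) = -19 ✓
  (2) 0 = 4 × 0, remainder 0 ✓
  (3) y² = (1)² = 1, and 1 < 4 ✓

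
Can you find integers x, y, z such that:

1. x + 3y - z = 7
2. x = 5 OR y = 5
Yes

Take x = 0, y = 5, z = 8. Substituting into each constraint:
  (1) 0 + 3(5) + (-8) = 7 ✓
  (2) y = 5, target 5 ✓ (second branch holds)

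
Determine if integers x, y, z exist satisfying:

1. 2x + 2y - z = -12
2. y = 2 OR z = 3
Yes

Take x = 0, y = 2, z = 16. Substituting into each constraint:
  (1) 2(0) + 2(2) + (-16) = -12 ✓
  (2) y = 2, target 2 ✓ (first branch holds)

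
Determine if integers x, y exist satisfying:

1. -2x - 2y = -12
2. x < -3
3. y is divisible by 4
Yes

Take x = -6, y = 12. Substituting into each constraint:
  (1) -2(-6) - 2(12) = -12 ✓
  (2) -6 < -3 ✓
  (3) 12 = 4 × 3, remainder 0 ✓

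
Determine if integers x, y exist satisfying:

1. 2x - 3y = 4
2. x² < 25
Yes

Take x = 2, y = 0. Substituting into each constraint:
  (1) 2(2) - 3(0) = 4 ✓
  (2) x² = (2)² = 4, and 4 < 25 ✓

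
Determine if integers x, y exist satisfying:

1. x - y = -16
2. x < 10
Yes

Take x = 0, y = 16. Substituting into each constraint:
  (1) 0 + (-16) = -16 ✓
  (2) 0 < 10 ✓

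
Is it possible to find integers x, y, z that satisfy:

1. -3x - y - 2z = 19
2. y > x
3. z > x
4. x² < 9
No

The full constraint system is jointly infeasible over the integers. Each constraint and what it forces:

  - -3x - y - 2z = 19: is a linear equation tying the variables together
  - y > x: bounds one variable relative to another variable
  - z > x: bounds one variable relative to another variable
  - x² < 9: restricts x to |x| ≤ 2

Propagating the comparisons: y > x and x ≥ -2 give y ≥ -1; z > x and x ≥ -2 give z ≥ -1. Range argument: with x ∈ [-2, 2], y ∈ [-1, ∞], z ∈ [-1, ∞], the left side of the equation is at most 9, but the right side is 19 > 9. No integer solution exists.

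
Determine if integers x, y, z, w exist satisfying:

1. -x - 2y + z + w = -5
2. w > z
Yes

Take x = 0, y = 2, z = -1, w = 0. Substituting into each constraint:
  (1) 0 - 2(2) + (-1) + 0 = -5 ✓
  (2) 0 > -1 ✓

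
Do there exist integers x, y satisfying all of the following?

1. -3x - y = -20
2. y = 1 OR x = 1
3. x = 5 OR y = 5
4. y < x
No

A contradictory subset is {-3x - y = -20, x = 5 OR y = 5, y < x}. No integer assignment can satisfy these jointly:

  - -3x - y = -20: is a linear equation tying the variables together
  - x = 5 OR y = 5: forces a choice: either x = 5 or y = 5
  - y < x: bounds one variable relative to another variable

Split on the disjunction (x = 5 OR y = 5):
  • If x = 5: the equation forces y = 5, giving (x, y) = (5, 5), which violates x > y.
  • If y = 5: the equation forces x = 5, giving (y, x) = (5, 5), which violates x > y.
Both branches are infeasible, so the system has no integer solution.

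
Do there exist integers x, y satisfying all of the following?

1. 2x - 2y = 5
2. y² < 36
No

Even the single constraint (2x - 2y = 5) is infeasible over the integers.

  - 2x - 2y = 5: every term on the left is divisible by 2, so the LHS ≡ 0 (mod 2), but the RHS 5 is not — no integer solution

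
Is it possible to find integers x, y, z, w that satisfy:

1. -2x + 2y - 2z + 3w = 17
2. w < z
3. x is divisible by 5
Yes

Take x = 0, y = 10, z = 0, w = -1. Substituting into each constraint:
  (1) -2(0) + 2(10) - 2(0) + 3(-1) = 17 ✓
  (2) -1 < 0 ✓
  (3) 0 = 5 × 0, remainder 0 ✓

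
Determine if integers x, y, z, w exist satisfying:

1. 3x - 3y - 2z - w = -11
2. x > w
Yes

Take x = 3, y = 6, z = 0, w = 2. Substituting into each constraint:
  (1) 3(3) - 3(6) - 2(0) + (-2) = -11 ✓
  (2) 3 > 2 ✓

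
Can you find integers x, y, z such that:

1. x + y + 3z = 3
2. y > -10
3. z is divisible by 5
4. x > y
Yes

Take x = 2, y = 1, z = 0. Substituting into each constraint:
  (1) 2 + 1 + 3(0) = 3 ✓
  (2) 1 > -10 ✓
  (3) 0 = 5 × 0, remainder 0 ✓
  (4) 2 > 1 ✓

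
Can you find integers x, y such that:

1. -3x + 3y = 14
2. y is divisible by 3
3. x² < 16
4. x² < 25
No

Even the single constraint (-3x + 3y = 14) is infeasible over the integers.

  - -3x + 3y = 14: every term on the left is divisible by 3, so the LHS ≡ 0 (mod 3), but the RHS 14 is not — no integer solution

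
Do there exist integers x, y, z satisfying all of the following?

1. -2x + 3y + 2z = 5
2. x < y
Yes

Take x = 0, y = 1, z = 1. Substituting into each constraint:
  (1) -2(0) + 3(1) + 2(1) = 5 ✓
  (2) 0 < 1 ✓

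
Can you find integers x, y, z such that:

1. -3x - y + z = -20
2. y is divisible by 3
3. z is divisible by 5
Yes

Take x = -4, y = -3, z = -35. Substituting into each constraint:
  (1) -3(-4) + 3 + (-35) = -20 ✓
  (2) -3 = 3 × -1, remainder 0 ✓
  (3) -35 = 5 × -7, remainder 0 ✓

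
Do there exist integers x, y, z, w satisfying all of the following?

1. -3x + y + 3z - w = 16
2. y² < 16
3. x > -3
Yes

Take x = 0, y = 1, z = 5, w = 0. Substituting into each constraint:
  (1) -3(0) + 1 + 3(5) + 0 = 16 ✓
  (2) y² = (1)² = 1, and 1 < 16 ✓
  (3) 0 > -3 ✓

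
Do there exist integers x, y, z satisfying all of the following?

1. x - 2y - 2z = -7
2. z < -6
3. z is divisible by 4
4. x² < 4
Yes

Take x = 1, y = 12, z = -8. Substituting into each constraint:
  (1) 1 - 2(12) - 2(-8) = -7 ✓
  (2) -8 < -6 ✓
  (3) -8 = 4 × -2, remainder 0 ✓
  (4) x² = (1)² = 1, and 1 < 4 ✓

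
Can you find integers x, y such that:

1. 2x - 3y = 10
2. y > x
Yes

Take x = -13, y = -12. Substituting into each constraint:
  (1) 2(-13) - 3(-12) = 10 ✓
  (2) -12 > -13 ✓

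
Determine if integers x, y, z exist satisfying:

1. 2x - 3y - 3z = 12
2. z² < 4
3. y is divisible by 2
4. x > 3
Yes

Take x = 6, y = 0, z = 0. Substituting into each constraint:
  (1) 2(6) - 3(0) - 3(0) = 12 ✓
  (2) z² = (0)² = 0, and 0 < 4 ✓
  (3) 0 = 2 × 0, remainder 0 ✓
  (4) 6 > 3 ✓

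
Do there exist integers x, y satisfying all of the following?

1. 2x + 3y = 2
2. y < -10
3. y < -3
Yes

Take x = 19, y = -12. Substituting into each constraint:
  (1) 2(19) + 3(-12) = 2 ✓
  (2) -12 < -10 ✓
  (3) -12 < -3 ✓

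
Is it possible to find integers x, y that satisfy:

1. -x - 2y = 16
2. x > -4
Yes

Take x = -2, y = -7. Substituting into each constraint:
  (1) 2 - 2(-7) = 16 ✓
  (2) -2 > -4 ✓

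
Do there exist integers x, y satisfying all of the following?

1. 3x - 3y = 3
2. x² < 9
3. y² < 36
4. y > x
No

A contradictory subset is {3x - 3y = 3, y > x}. No integer assignment can satisfy these jointly:

  - 3x - 3y = 3: is a linear equation tying the variables together
  - y > x: bounds one variable relative to another variable

From the equation, x − y = 1, i.e. y − x = -1; but y > x requires y − x ≥ 1. Contradiction.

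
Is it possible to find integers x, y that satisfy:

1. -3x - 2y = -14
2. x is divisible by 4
Yes

Take x = 0, y = 7. Substituting into each constraint:
  (1) -3(0) - 2(7) = -14 ✓
  (2) 0 = 4 × 0, remainder 0 ✓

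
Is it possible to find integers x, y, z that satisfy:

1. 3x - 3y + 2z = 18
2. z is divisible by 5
Yes

Take x = 6, y = 0, z = 0. Substituting into each constraint:
  (1) 3(6) - 3(0) + 2(0) = 18 ✓
  (2) 0 = 5 × 0, remainder 0 ✓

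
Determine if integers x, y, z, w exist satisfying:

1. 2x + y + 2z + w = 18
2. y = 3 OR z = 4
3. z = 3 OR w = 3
Yes

Take x = 0, y = 3, z = 3, w = 9. Substituting into each constraint:
  (1) 2(0) + 3 + 2(3) + 9 = 18 ✓
  (2) y = 3, target 3 ✓ (first branch holds)
  (3) z = 3, target 3 ✓ (first branch holds)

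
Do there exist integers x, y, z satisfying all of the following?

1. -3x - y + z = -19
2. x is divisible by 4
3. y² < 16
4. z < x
Yes

Take x = 0, y = 2, z = -17. Substituting into each constraint:
  (1) -3(0) + (-2) + (-17) = -19 ✓
  (2) 0 = 4 × 0, remainder 0 ✓
  (3) y² = (2)² = 4, and 4 < 16 ✓
  (4) -17 < 0 ✓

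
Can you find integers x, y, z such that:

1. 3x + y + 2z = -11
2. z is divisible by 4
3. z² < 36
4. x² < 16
Yes

Take x = 0, y = -11, z = 0. Substituting into each constraint:
  (1) 3(0) + (-11) + 2(0) = -11 ✓
  (2) 0 = 4 × 0, remainder 0 ✓
  (3) z² = (0)² = 0, and 0 < 36 ✓
  (4) x² = (0)² = 0, and 0 < 16 ✓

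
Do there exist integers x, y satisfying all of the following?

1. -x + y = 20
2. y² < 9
Yes

Take x = -20, y = 0. Substituting into each constraint:
  (1) 20 + 0 = 20 ✓
  (2) y² = (0)² = 0, and 0 < 9 ✓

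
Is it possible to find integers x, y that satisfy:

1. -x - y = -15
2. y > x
Yes

Take x = 7, y = 8. Substituting into each constraint:
  (1) (-7) + (-8) = -15 ✓
  (2) 8 > 7 ✓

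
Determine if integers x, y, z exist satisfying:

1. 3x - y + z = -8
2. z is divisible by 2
Yes

Take x = -2, y = 0, z = -2. Substituting into each constraint:
  (1) 3(-2) + 0 + (-2) = -8 ✓
  (2) -2 = 2 × -1, remainder 0 ✓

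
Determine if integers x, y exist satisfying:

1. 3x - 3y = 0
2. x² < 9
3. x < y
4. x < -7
No

A contradictory subset is {3x - 3y = 0, x < y}. No integer assignment can satisfy these jointly:

  - 3x - 3y = 0: is a linear equation tying the variables together
  - x < y: bounds one variable relative to another variable

From the equation, x − y = 0, i.e. y − x = 0; but y > x requires y − x ≥ 1. Contradiction.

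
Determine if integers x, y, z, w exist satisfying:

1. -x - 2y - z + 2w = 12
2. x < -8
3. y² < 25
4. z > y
Yes

Take x = -10, y = -1, z = 0, w = 0. Substituting into each constraint:
  (1) 10 - 2(-1) + 0 + 2(0) = 12 ✓
  (2) -10 < -8 ✓
  (3) y² = (-1)² = 1, and 1 < 25 ✓
  (4) 0 > -1 ✓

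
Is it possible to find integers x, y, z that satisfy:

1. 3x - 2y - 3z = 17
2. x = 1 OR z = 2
Yes

Take x = 1, y = -10, z = 2. Substituting into each constraint:
  (1) 3(1) - 2(-10) - 3(2) = 17 ✓
  (2) x = 1, target 1 ✓ (first branch holds)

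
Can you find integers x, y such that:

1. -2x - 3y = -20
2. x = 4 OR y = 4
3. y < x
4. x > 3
No

A contradictory subset is {-2x - 3y = -20, x = 4 OR y = 4, y < x}. No integer assignment can satisfy these jointly:

  - -2x - 3y = -20: is a linear equation tying the variables together
  - x = 4 OR y = 4: forces a choice: either x = 4 or y = 4
  - y < x: bounds one variable relative to another variable

Split on the disjunction (x = 4 OR y = 4):
  • If x = 4: the equation forces y = 4, giving (x, y) = (4, 4), which violates x > y.
  • If y = 4: the equation forces x = 4, giving (y, x) = (4, 4), which violates x > y.
Both branches are infeasible, so the system has no integer solution.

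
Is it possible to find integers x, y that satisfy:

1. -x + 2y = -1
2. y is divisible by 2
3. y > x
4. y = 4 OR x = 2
No

A contradictory subset is {-x + 2y = -1, y > x, y = 4 OR x = 2}. No integer assignment can satisfy these jointly:

  - -x + 2y = -1: is a linear equation tying the variables together
  - y > x: bounds one variable relative to another variable
  - y = 4 OR x = 2: forces a choice: either y = 4 or x = 2

Split on the disjunction (y = 4 OR x = 2):
  • If y = 4: the equation forces x = 9, giving (y, x) = (4, 9), which violates y > x.
  • If x = 2: with x = 2, every remaining term of the linear equation is divisible by 2, so the left side is ≡ 0 (mod 2); but the right side 1 ≡ 1 (mod 2). No integers can satisfy it.
Both branches are infeasible, so the system has no integer solution.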